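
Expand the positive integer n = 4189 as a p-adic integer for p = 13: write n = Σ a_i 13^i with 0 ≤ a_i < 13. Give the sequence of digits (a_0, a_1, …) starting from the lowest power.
(a_0, a_1, …) = (3, 10, 11, 1)

Repeated division by 13 gives the digits low-to-high: 4189 = 3 + 10·13^1 + 11·13^2 + 1·13^3. Digit sequence: (3, 10, 11, 1).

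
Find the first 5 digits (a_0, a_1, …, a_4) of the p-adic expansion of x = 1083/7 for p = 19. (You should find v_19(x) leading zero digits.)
(a_0, …, a_4) = (0, 0, 14, 2, 8)

v_19(1083/7) = 2, so a_0 = ... = a_1 = 0. Factor out: x = 19^2 · u with u = 3/7 a unit in ℤ_19. Expand u iteratively via a_{v+i} = u_i mod 19, u_{i+1} = (u_i − a_{v+i})/19:
  u_0 = 3/7;  a_2 = 14;  u_1 = (u_0 − 14)/19 = -5/7
  u_1 = -5/7;  a_3 = 2;  u_2 = (u_1 − 2)/19 = -1/7
  u_2 = -1/7;  a_4 = 8;  u_3 = (u_2 − 8)/19 = -3/7
Digits: (0, 0, 14, 2, 8).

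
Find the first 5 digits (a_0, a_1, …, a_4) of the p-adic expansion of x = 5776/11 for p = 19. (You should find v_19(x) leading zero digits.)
(a_0, …, a_4) = (0, 0, 17, 13, 1)

v_19(5776/11) = 2, so a_0 = ... = a_1 = 0. Factor out: x = 19^2 · u with u = 16/11 a unit in ℤ_19. Expand u iteratively via a_{v+i} = u_i mod 19, u_{i+1} = (u_i − a_{v+i})/19:
  u_0 = 16/11;  a_2 = 17;  u_1 = (u_0 − 17)/19 = -9/11
  u_1 = -9/11;  a_3 = 13;  u_2 = (u_1 − 13)/19 = -8/11
  u_2 = -8/11;  a_4 = 1;  u_3 = (u_2 − 1)/19 = -1/11
Digits: (0, 0, 17, 13, 1).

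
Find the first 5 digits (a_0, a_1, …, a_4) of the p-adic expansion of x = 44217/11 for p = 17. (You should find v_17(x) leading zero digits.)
(a_0, …, a_4) = (0, 0, 0, 7, 12)

v_17(44217/11) = 3, so a_0 = ... = a_2 = 0. Factor out: x = 17^3 · u with u = 9/11 a unit in ℤ_17. Expand u iteratively via a_{v+i} = u_i mod 17, u_{i+1} = (u_i − a_{v+i})/17:
  u_0 = 9/11;  a_3 = 7;  u_1 = (u_0 − 7)/17 = -4/11
  u_1 = -4/11;  a_4 = 12;  u_2 = (u_1 − 12)/17 = -8/11
Digits: (0, 0, 0, 7, 12).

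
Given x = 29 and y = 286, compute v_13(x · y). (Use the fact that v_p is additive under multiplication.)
v_13(8294) = 1

v_p(x) = 0 (factor: 29 = 13^0 · 29); v_p(y) = 1 (factor: 286 = 13^1 · 22). Additivity: v_p(xy) = v_p(x) + v_p(y) = 0 + 1 = 1. (Direct check: xy = 8294 = 13^1 · (638).)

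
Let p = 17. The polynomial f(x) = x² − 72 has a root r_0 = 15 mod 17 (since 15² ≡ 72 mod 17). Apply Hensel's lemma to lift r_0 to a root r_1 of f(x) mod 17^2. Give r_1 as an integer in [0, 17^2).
r_1 = 270 (mod 289)

Hensel's recurrence: r_{i+1} = r_i − f(r_i)·(f′(r_i))^{-1} mod 17^{i+2}, with f′(x) = 2x. Iterate:
  r_0 = 15 (mod 17)
  r_1 = 270 (mod 289)
Final: r_1 = 270, and one checks f(r_1) ≡ 0 mod 17^2.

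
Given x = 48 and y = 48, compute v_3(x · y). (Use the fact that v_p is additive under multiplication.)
v_3(2304) = 2

v_p(x) = 1 (factor: 48 = 3^1 · 16); v_p(y) = 1 (factor: 48 = 3^1 · 16). Additivity: v_p(xy) = v_p(x) + v_p(y) = 1 + 1 = 2. (Direct check: xy = 2304 = 3^2 · (256).)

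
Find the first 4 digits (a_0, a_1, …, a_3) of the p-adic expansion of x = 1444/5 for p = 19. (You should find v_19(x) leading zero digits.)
(a_0, …, a_3) = (0, 0, 16, 3)

v_19(1444/5) = 2, so a_0 = ... = a_1 = 0. Factor out: x = 19^2 · u with u = 4/5 a unit in ℤ_19. Expand u iteratively via a_{v+i} = u_i mod 19, u_{i+1} = (u_i − a_{v+i})/19:
  u_0 = 4/5;  a_2 = 16;  u_1 = (u_0 − 16)/19 = -4/5
  u_1 = -4/5;  a_3 = 3;  u_2 = (u_1 − 3)/19 = -1/5
Digits: (0, 0, 16, 3).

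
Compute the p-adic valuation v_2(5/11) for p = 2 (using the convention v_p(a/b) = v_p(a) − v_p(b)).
v_2(5/11) = 0

Factor powers of 2 from the numerator and denominator of the reduced fraction: 5 = 2^0 · 5 and 11 = 2^0 · 11. Apply v_p(a/b) = v_p(a) − v_p(b): v_2(5/11) = 0 − 0 = 0.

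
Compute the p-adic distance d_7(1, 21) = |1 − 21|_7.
d_7(1, 21) = 1

Step 1 — x − y = 1 − 21 = -20. Step 2 — v_7(-20) = 0 (factor: -20 = −(7^0 · 20); the sign does not affect v_p). Step 3 — |x − y|_7 = 7^{0} = 1.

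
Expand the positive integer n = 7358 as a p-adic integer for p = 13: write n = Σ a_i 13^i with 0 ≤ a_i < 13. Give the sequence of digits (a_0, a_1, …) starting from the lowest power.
(a_0, a_1, …) = (0, 7, 4, 3)

Repeated division by 13 gives the digits low-to-high: 7358 = 7·13^1 + 4·13^2 + 3·13^3. Digit sequence: (0, 7, 4, 3).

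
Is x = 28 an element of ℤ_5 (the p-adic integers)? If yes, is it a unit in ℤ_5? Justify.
x ∈ ℤ_5^× (unit); v_5(x) = 0

ℤ_5 = {x ∈ ℚ_5 : v_5(x) ≥ 0} and ℤ_5^× = {x ∈ ℤ_5 : v_5(x) = 0}. Here v_5(28) = v_5(num) − v_5(den) = 0; compare against these criteria.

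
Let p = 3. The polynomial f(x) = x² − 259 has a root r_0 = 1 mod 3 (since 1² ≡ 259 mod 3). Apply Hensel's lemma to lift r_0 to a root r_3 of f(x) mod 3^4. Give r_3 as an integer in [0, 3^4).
r_3 = 4 (mod 81)

Hensel's recurrence: r_{i+1} = r_i − f(r_i)·(f′(r_i))^{-1} mod 3^{i+2}, with f′(x) = 2x. Iterate:
  r_0 = 1 (mod 3)
  r_1 = 4 (mod 9)
  r_2 = 4 (mod 27)
  r_3 = 4 (mod 81)
Final: r_3 = 4, and one checks f(r_3) ≡ 0 mod 3^4.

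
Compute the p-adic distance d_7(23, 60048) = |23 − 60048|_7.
d_7(23, 60048) = 1/2401

Step 1 — x − y = 23 − 60048 = -60025. Step 2 — v_7(-60025) = 4 (factor: -60025 = −(7^4 · 25); the sign does not affect v_p). Step 3 — |x − y|_7 = 7^{-4} = 1/2401.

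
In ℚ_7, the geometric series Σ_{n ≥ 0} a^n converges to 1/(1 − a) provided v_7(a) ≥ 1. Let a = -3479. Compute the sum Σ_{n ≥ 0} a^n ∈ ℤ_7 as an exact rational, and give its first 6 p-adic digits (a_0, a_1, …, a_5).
Σ a^n = 1/(1 − a) = 1/3480;  first 6 digits = (1, 0, 6, 3, 6, 5)

v_7(a) = 2 ≥ 1, so the series converges in ℤ_7 to 1/(1 − a) = 1/(1 − (-3479)) = 1/3480. Expand this rational in ℤ_7: compute digits iteratively via d_i = x_i mod 7, x_{i+1} = (x_i − d_i)/7. The first 6 digits are (1, 0, 6, 3, 6, 5).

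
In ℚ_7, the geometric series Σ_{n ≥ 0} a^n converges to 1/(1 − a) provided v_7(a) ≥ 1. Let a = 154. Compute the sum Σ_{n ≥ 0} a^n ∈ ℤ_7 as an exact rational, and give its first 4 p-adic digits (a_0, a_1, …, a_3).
Σ a^n = 1/(1 − a) = -1/153;  first 4 digits = (1, 1, 4, 0)

v_7(a) = 1 ≥ 1, so the series converges in ℤ_7 to 1/(1 − a) = 1/(1 − 154) = -1/153. Expand this rational in ℤ_7: compute digits iteratively via d_i = x_i mod 7, x_{i+1} = (x_i − d_i)/7. The first 4 digits are (1, 1, 4, 0).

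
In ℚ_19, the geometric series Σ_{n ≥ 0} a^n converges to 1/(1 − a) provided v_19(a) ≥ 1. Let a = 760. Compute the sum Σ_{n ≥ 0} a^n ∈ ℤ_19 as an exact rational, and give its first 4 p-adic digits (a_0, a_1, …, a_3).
Σ a^n = 1/(1 − a) = -1/759;  first 4 digits = (1, 2, 6, 16)

v_19(a) = 1 ≥ 1, so the series converges in ℤ_19 to 1/(1 − a) = 1/(1 − 760) = -1/759. Expand this rational in ℤ_19: compute digits iteratively via d_i = x_i mod 19, x_{i+1} = (x_i − d_i)/19. The first 4 digits are (1, 2, 6, 16).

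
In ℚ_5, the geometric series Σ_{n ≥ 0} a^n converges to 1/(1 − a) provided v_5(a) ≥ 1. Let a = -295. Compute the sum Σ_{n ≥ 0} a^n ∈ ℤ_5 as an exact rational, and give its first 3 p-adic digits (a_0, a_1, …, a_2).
Σ a^n = 1/(1 − a) = 1/296;  first 3 digits = (1, 1, 4)

v_5(a) = 1 ≥ 1, so the series converges in ℤ_5 to 1/(1 − a) = 1/(1 − (-295)) = 1/296. Expand this rational in ℤ_5: compute digits iteratively via d_i = x_i mod 5, x_{i+1} = (x_i − d_i)/5. The first 3 digits are (1, 1, 4).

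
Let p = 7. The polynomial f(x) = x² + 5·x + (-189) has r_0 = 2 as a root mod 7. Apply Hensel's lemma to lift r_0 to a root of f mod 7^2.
r_1 = 16 (mod 49)

Hensel: r_{i+1} = r_i − f(r_i)·(f′(r_i))^{-1} mod 7^{i+2}, f′(x) = 2x + 5. Iterate:
  r_0 = 2 (mod 7)
  r_1 = 16 (mod 49)
Final: r = 16 satisfies f(r) ≡ 0 mod 7^2.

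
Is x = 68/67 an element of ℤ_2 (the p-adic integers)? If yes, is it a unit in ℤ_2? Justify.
x ∈ ℤ_2 but not a unit; v_2(x) = 2 > 0

ℤ_2 = {x ∈ ℚ_2 : v_2(x) ≥ 0} and ℤ_2^× = {x ∈ ℤ_2 : v_2(x) = 0}. Here v_2(68/67) = v_2(num) − v_2(den) = 2; compare against these criteria.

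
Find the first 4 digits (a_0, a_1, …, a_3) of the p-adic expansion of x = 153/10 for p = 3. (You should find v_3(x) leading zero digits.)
(a_0, …, a_3) = (0, 0, 2, 2)

v_3(153/10) = 2, so a_0 = ... = a_1 = 0. Factor out: x = 3^2 · u with u = 17/10 a unit in ℤ_3. Expand u iteratively via a_{v+i} = u_i mod 3, u_{i+1} = (u_i − a_{v+i})/3:
  u_0 = 17/10;  a_2 = 2;  u_1 = (u_0 − 2)/3 = -1/10
  u_1 = -1/10;  a_3 = 2;  u_2 = (u_1 − 2)/3 = -7/10
Digits: (0, 0, 2, 2).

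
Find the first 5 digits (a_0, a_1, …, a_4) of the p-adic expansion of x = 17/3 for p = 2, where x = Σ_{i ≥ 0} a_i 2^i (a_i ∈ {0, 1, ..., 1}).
(a_0, …, a_4) = (1, 1, 0, 1, 1)

v_2(17/3) = 0 (numerator and denominator both coprime to 2), so x ∈ ℤ_2^×. Compute digits iteratively via a_i = x_i mod 2, x_{i+1} = (x_i − a_i)/2, with x_0 = x:
  x_0 = 17/3;  a_0 = 1;  x_1 = (x_0 − 1)/2 = 7/3
  x_1 = 7/3;  a_1 = 1;  x_2 = (x_1 − 1)/2 = 2/3
  x_2 = 2/3;  a_2 = 0;  x_3 = (x_2 − 0)/2 = 1/3
  x_3 = 1/3;  a_3 = 1;  x_4 = (x_3 − 1)/2 = -1/3
  x_4 = -1/3;  a_4 = 1;  x_5 = (x_4 − 1)/2 = -2/3
Digits: (1, 1, 0, 1, 1).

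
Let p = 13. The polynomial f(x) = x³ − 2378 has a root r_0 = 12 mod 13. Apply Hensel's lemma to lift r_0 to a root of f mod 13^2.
r_1 = 116 (mod 169)

Hensel: r_{i+1} = r_i − f(r_i)/f′(r_i) mod 13^{i+2}, where f′(x) = 3x². Iterate:
  r_0 = 12 (mod 13)
  r_1 = 116 (mod 169)
Final: r = 116 with f(r) ≡ 0 mod 13^2.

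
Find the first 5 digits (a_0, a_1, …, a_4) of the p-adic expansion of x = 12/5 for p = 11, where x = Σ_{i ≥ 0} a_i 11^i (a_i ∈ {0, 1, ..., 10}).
(a_0, …, a_4) = (9, 6, 6, 6, 6)

v_11(12/5) = 0 (numerator and denominator both coprime to 11), so x ∈ ℤ_11^×. Compute digits iteratively via a_i = x_i mod 11, x_{i+1} = (x_i − a_i)/11, with x_0 = x:
  x_0 = 12/5;  a_0 = 9;  x_1 = (x_0 − 9)/11 = -3/5
  x_1 = -3/5;  a_1 = 6;  x_2 = (x_1 − 6)/11 = -3/5
  x_2 = -3/5;  a_2 = 6;  x_3 = (x_2 − 6)/11 = -3/5
  x_3 = -3/5;  a_3 = 6;  x_4 = (x_3 − 6)/11 = -3/5
  x_4 = -3/5;  a_4 = 6;  x_5 = (x_4 − 6)/11 = -3/5
Digits: (9, 6, 6, 6, 6).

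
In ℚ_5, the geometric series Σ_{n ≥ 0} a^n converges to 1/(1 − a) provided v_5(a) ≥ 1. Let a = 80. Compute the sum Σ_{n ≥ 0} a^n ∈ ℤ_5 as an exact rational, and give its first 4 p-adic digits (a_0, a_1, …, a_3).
Σ a^n = 1/(1 − a) = -1/79;  first 4 digits = (1, 1, 4, 2)

v_5(a) = 1 ≥ 1, so the series converges in ℤ_5 to 1/(1 − a) = 1/(1 − 80) = -1/79. Expand this rational in ℤ_5: compute digits iteratively via d_i = x_i mod 5, x_{i+1} = (x_i − d_i)/5. The first 4 digits are (1, 1, 4, 2).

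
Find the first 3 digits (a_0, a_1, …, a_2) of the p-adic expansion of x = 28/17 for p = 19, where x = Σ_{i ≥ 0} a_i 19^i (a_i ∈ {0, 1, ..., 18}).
(a_0, …, a_2) = (5, 11, 5)

v_19(28/17) = 0 (numerator and denominator both coprime to 19), so x ∈ ℤ_19^×. Compute digits iteratively via a_i = x_i mod 19, x_{i+1} = (x_i − a_i)/19, with x_0 = x:
  x_0 = 28/17;  a_0 = 5;  x_1 = (x_0 − 5)/19 = -3/17
  x_1 = -3/17;  a_1 = 11;  x_2 = (x_1 − 11)/19 = -10/17
  x_2 = -10/17;  a_2 = 5;  x_3 = (x_2 − 5)/19 = -5/17
Digits: (5, 11, 5).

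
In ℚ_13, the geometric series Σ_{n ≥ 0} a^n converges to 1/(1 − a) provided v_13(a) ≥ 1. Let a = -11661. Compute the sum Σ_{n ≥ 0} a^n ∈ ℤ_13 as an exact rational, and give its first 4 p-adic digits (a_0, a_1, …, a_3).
Σ a^n = 1/(1 − a) = 1/11662;  first 4 digits = (1, 0, 9, 7)

v_13(a) = 2 ≥ 1, so the series converges in ℤ_13 to 1/(1 − a) = 1/(1 − (-11661)) = 1/11662. Expand this rational in ℤ_13: compute digits iteratively via d_i = x_i mod 13, x_{i+1} = (x_i − d_i)/13. The first 4 digits are (1, 0, 9, 7).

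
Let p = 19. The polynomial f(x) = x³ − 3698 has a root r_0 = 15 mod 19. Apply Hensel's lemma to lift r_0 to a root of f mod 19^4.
r_3 = 42898 (mod 130321)

Hensel: r_{i+1} = r_i − f(r_i)/f′(r_i) mod 19^{i+2}, where f′(x) = 3x². Iterate:
  r_0 = 15 (mod 19)
  r_1 = 300 (mod 361)
  r_2 = 1744 (mod 6859)
  r_3 = 42898 (mod 130321)
Final: r = 42898 with f(r) ≡ 0 mod 19^4.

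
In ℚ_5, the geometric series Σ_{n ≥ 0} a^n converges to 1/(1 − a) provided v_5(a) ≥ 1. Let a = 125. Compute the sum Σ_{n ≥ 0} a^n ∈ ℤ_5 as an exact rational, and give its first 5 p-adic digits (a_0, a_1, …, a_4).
Σ a^n = 1/(1 − a) = -1/124;  first 5 digits = (1, 0, 0, 1, 0)

v_5(a) = 3 ≥ 1, so the series converges in ℤ_5 to 1/(1 − a) = 1/(1 − 125) = -1/124. Expand this rational in ℤ_5: compute digits iteratively via d_i = x_i mod 5, x_{i+1} = (x_i − d_i)/5. The first 5 digits are (1, 0, 0, 1, 0).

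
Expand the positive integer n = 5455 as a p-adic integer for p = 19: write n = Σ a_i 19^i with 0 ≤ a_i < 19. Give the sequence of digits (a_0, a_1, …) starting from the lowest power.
(a_0, a_1, …) = (2, 2, 15)

Repeated division by 19 gives the digits low-to-high: 5455 = 2 + 2·19^1 + 15·19^2. Digit sequence: (2, 2, 15).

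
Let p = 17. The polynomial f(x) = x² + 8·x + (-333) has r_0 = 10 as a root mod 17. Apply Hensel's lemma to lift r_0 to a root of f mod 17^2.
r_1 = 129 (mod 289)

Hensel: r_{i+1} = r_i − f(r_i)·(f′(r_i))^{-1} mod 17^{i+2}, f′(x) = 2x + 8. Iterate:
  r_0 = 10 (mod 17)
  r_1 = 129 (mod 289)
Final: r = 129 satisfies f(r) ≡ 0 mod 17^2.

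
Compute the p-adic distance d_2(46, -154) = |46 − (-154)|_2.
d_2(46, -154) = 1/8

Step 1 — x − y = 46 − (-154) = 200. Step 2 — v_2(200) = 3 (factor: 200 = (2^3 · 25); the sign does not affect v_p). Step 3 — |x − y|_2 = 2^{-3} = 1/8.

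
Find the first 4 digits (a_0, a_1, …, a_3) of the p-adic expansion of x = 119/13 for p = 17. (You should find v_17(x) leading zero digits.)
(a_0, …, a_3) = (0, 11, 2, 9)

v_17(119/13) = 1, so a_0 = ... = a_0 = 0. Factor out: x = 17^1 · u with u = 7/13 a unit in ℤ_17. Expand u iteratively via a_{v+i} = u_i mod 17, u_{i+1} = (u_i − a_{v+i})/17:
  u_0 = 7/13;  a_1 = 11;  u_1 = (u_0 − 11)/17 = -8/13
  u_1 = -8/13;  a_2 = 2;  u_2 = (u_1 − 2)/17 = -2/13
  u_2 = -2/13;  a_3 = 9;  u_3 = (u_2 − 9)/17 = -7/13
Digits: (0, 11, 2, 9).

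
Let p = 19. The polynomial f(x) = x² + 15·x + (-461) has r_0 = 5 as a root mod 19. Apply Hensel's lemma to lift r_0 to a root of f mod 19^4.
r_3 = 46935 (mod 130321)

Hensel: r_{i+1} = r_i − f(r_i)·(f′(r_i))^{-1} mod 19^{i+2}, f′(x) = 2x + 15. Iterate:
  r_0 = 5 (mod 19)
  r_1 = 5 (mod 361)
  r_2 = 5781 (mod 6859)
  r_3 = 46935 (mod 130321)
Final: r = 46935 satisfies f(r) ≡ 0 mod 19^4.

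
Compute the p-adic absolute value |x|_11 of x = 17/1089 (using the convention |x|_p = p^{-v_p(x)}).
|17/1089|_11 = 121

Step 1 — compute v_11(x) by factoring powers of 11 out of the numerator and denominator: v_11(17/1089) = -2. Step 2 — apply |x|_p = p^{-v_p(x)} = 11^{2} = 121.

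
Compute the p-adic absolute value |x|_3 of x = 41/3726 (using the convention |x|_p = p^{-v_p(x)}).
|41/3726|_3 = 81

Step 1 — compute v_3(x) by factoring powers of 3 out of the numerator and denominator: v_3(41/3726) = -4. Step 2 — apply |x|_p = p^{-v_p(x)} = 3^{4} = 81.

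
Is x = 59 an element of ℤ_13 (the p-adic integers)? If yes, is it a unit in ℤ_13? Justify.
x ∈ ℤ_13^× (unit); v_13(x) = 0

ℤ_13 = {x ∈ ℚ_13 : v_13(x) ≥ 0} and ℤ_13^× = {x ∈ ℤ_13 : v_13(x) = 0}. Here v_13(59) = v_13(num) − v_13(den) = 0; compare against these criteria.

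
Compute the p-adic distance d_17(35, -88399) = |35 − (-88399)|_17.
d_17(35, -88399) = 1/4913

Step 1 — x − y = 35 − (-88399) = 88434. Step 2 — v_17(88434) = 3 (factor: 88434 = (17^3 · 18); the sign does not affect v_p). Step 3 — |x − y|_17 = 17^{-3} = 1/4913.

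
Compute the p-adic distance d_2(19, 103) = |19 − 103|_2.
d_2(19, 103) = 1/4

Step 1 — x − y = 19 − 103 = -84. Step 2 — v_2(-84) = 2 (factor: -84 = −(2^2 · 21); the sign does not affect v_p). Step 3 — |x − y|_2 = 2^{-2} = 1/4.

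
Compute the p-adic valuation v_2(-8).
v_2(-8) = 3

v_2(n) is the largest exponent k such that 2^k divides n. Factor out: -8 = -2^3 · 1. (Sign doesn't affect v_p.) So v_2(-8) = 3.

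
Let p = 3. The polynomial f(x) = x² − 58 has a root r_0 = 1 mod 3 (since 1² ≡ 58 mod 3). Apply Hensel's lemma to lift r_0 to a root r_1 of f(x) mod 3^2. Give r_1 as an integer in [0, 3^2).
r_1 = 7 (mod 9)

Hensel's recurrence: r_{i+1} = r_i − f(r_i)·(f′(r_i))^{-1} mod 3^{i+2}, with f′(x) = 2x. Iterate:
  r_0 = 1 (mod 3)
  r_1 = 7 (mod 9)
Final: r_1 = 7, and one checks f(r_1) ≡ 0 mod 3^2.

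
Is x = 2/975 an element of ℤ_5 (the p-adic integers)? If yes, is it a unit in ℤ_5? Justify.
x ∉ ℤ_5 (v_5(x) = -2 < 0)

ℤ_5 = {x ∈ ℚ_5 : v_5(x) ≥ 0} and ℤ_5^× = {x ∈ ℤ_5 : v_5(x) = 0}. Here v_5(2/975) = v_5(num) − v_5(den) = -2; compare against these criteria.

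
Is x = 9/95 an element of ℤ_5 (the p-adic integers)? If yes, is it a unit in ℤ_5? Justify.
x ∉ ℤ_5 (v_5(x) = -1 < 0)

ℤ_5 = {x ∈ ℚ_5 : v_5(x) ≥ 0} and ℤ_5^× = {x ∈ ℤ_5 : v_5(x) = 0}. Here v_5(9/95) = v_5(num) − v_5(den) = -1; compare against these criteria.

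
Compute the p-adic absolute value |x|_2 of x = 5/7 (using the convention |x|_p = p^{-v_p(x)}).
|5/7|_2 = 1

Step 1 — compute v_2(x) by factoring powers of 2 out of the numerator and denominator: v_2(5/7) = 0. Step 2 — apply |x|_p = p^{-v_p(x)} = 2^{0} = 1.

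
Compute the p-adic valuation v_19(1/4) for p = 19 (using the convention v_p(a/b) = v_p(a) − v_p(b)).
v_19(1/4) = 0

Factor powers of 19 from the numerator and denominator of the reduced fraction: 1 = 19^0 · 1 and 4 = 19^0 · 4. Apply v_p(a/b) = v_p(a) − v_p(b): v_19(1/4) = 0 − 0 = 0.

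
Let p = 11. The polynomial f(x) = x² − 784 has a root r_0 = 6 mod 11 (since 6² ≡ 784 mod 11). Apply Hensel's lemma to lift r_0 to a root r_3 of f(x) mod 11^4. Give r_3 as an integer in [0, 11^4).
r_3 = 28 (mod 14641)

Hensel's recurrence: r_{i+1} = r_i − f(r_i)·(f′(r_i))^{-1} mod 11^{i+2}, with f′(x) = 2x. Iterate:
  r_0 = 6 (mod 11)
  r_1 = 28 (mod 121)
  r_2 = 28 (mod 1331)
  r_3 = 28 (mod 14641)
Final: r_3 = 28, and one checks f(r_3) ≡ 0 mod 11^4.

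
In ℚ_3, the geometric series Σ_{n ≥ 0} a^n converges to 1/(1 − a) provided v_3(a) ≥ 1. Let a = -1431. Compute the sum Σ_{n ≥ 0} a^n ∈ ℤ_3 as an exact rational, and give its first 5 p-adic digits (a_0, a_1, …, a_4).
Σ a^n = 1/(1 − a) = 1/1432;  first 5 digits = (1, 0, 0, 1, 0)

v_3(a) = 3 ≥ 1, so the series converges in ℤ_3 to 1/(1 − a) = 1/(1 − (-1431)) = 1/1432. Expand this rational in ℤ_3: compute digits iteratively via d_i = x_i mod 3, x_{i+1} = (x_i − d_i)/3. The first 5 digits are (1, 0, 0, 1, 0).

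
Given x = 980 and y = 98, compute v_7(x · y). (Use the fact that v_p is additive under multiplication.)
v_7(96040) = 4

v_p(x) = 2 (factor: 980 = 7^2 · 20); v_p(y) = 2 (factor: 98 = 7^2 · 2). Additivity: v_p(xy) = v_p(x) + v_p(y) = 2 + 2 = 4. (Direct check: xy = 96040 = 7^4 · (40).)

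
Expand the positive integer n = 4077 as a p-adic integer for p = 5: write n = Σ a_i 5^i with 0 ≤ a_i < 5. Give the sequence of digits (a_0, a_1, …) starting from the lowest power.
(a_0, a_1, …) = (2, 0, 3, 2, 1, 1)

Repeated division by 5 gives the digits low-to-high: 4077 = 2 + 3·5^2 + 2·5^3 + 1·5^4 + 1·5^5. Digit sequence: (2, 0, 3, 2, 1, 1).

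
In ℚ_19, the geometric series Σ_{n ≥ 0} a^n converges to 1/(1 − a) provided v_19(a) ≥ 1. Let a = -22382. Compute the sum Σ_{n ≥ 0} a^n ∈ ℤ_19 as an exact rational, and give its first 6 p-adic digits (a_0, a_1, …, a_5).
Σ a^n = 1/(1 − a) = 1/22383;  first 6 digits = (1, 0, 14, 15, 5, 12)

v_19(a) = 2 ≥ 1, so the series converges in ℤ_19 to 1/(1 − a) = 1/(1 − (-22382)) = 1/22383. Expand this rational in ℤ_19: compute digits iteratively via d_i = x_i mod 19, x_{i+1} = (x_i − d_i)/19. The first 6 digits are (1, 0, 14, 15, 5, 12).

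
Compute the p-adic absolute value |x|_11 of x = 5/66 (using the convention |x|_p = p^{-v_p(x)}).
|5/66|_11 = 11

Step 1 — compute v_11(x) by factoring powers of 11 out of the numerator and denominator: v_11(5/66) = -1. Step 2 — apply |x|_p = p^{-v_p(x)} = 11^{1} = 11.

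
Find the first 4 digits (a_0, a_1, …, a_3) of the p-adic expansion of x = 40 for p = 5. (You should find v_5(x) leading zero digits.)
(a_0, …, a_3) = (0, 3, 1, 0)

v_5(40) = 1, so a_0 = ... = a_0 = 0. Factor out: x = 5^1 · u with u = 8 a unit in ℤ_5. Expand u iteratively via a_{v+i} = u_i mod 5, u_{i+1} = (u_i − a_{v+i})/5:
  u_0 = 8;  a_1 = 3;  u_1 = (u_0 − 3)/5 = 1
  u_1 = 1;  a_2 = 1;  u_2 = (u_1 − 1)/5 = 0
  u_2 = 0;  a_3 = 0;  u_3 = (u_2 − 0)/5 = 0
Digits: (0, 3, 1, 0).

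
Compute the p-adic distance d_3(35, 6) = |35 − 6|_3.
d_3(35, 6) = 1

Step 1 — x − y = 35 − 6 = 29. Step 2 — v_3(29) = 0 (factor: 29 = (3^0 · 29); the sign does not affect v_p). Step 3 — |x − y|_3 = 3^{0} = 1.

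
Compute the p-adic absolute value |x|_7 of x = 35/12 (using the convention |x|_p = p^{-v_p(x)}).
|35/12|_7 = 1/7

Step 1 — compute v_7(x) by factoring powers of 7 out of the numerator and denominator: v_7(35/12) = 1. Step 2 — apply |x|_p = p^{-v_p(x)} = 7^{-1} = 1/7.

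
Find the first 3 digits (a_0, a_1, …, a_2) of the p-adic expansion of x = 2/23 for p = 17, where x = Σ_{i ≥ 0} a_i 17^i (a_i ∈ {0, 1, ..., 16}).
(a_0, …, a_2) = (6, 10, 9)

v_17(2/23) = 0 (numerator and denominator both coprime to 17), so x ∈ ℤ_17^×. Compute digits iteratively via a_i = x_i mod 17, x_{i+1} = (x_i − a_i)/17, with x_0 = x:
  x_0 = 2/23;  a_0 = 6;  x_1 = (x_0 − 6)/17 = -8/23
  x_1 = -8/23;  a_1 = 10;  x_2 = (x_1 − 10)/17 = -14/23
  x_2 = -14/23;  a_2 = 9;  x_3 = (x_2 − 9)/17 = -13/23
Digits: (6, 10, 9).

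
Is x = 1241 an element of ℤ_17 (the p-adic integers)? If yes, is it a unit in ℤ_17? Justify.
x ∈ ℤ_17 but not a unit; v_17(x) = 1 > 0

ℤ_17 = {x ∈ ℚ_17 : v_17(x) ≥ 0} and ℤ_17^× = {x ∈ ℤ_17 : v_17(x) = 0}. Here v_17(1241) = v_17(num) − v_17(den) = 1; compare against these criteria.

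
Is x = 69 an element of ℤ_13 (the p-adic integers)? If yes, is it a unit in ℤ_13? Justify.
x ∈ ℤ_13^× (unit); v_13(x) = 0

ℤ_13 = {x ∈ ℚ_13 : v_13(x) ≥ 0} and ℤ_13^× = {x ∈ ℤ_13 : v_13(x) = 0}. Here v_13(69) = v_13(num) − v_13(den) = 0; compare against these criteria.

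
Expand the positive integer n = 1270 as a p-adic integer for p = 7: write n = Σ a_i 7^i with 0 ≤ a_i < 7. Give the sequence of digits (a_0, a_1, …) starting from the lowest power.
(a_0, a_1, …) = (3, 6, 4, 3)

Repeated division by 7 gives the digits low-to-high: 1270 = 3 + 6·7^1 + 4·7^2 + 3·7^3. Digit sequence: (3, 6, 4, 3).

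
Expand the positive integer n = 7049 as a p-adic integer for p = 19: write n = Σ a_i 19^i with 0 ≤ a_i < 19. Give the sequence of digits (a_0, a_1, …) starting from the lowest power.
(a_0, a_1, …) = (0, 10, 0, 1)

Repeated division by 19 gives the digits low-to-high: 7049 = 10·19^1 + 1·19^3. Digit sequence: (0, 10, 0, 1).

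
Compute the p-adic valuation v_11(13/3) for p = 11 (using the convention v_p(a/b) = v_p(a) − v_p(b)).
v_11(13/3) = 0

Factor powers of 11 from the numerator and denominator of the reduced fraction: 13 = 11^0 · 13 and 3 = 11^0 · 3. Apply v_p(a/b) = v_p(a) − v_p(b): v_11(13/3) = 0 − 0 = 0.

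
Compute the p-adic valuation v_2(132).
v_2(132) = 2

v_2(n) is the largest exponent k such that 2^k divides n. Factor out: 132 = 2^2 · 33. (Sign doesn't affect v_p.) So v_2(132) = 2.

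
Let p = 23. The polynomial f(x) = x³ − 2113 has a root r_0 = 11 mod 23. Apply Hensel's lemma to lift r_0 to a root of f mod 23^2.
r_1 = 172 (mod 529)

Hensel: r_{i+1} = r_i − f(r_i)/f′(r_i) mod 23^{i+2}, where f′(x) = 3x². Iterate:
  r_0 = 11 (mod 23)
  r_1 = 172 (mod 529)
Final: r = 172 with f(r) ≡ 0 mod 23^2.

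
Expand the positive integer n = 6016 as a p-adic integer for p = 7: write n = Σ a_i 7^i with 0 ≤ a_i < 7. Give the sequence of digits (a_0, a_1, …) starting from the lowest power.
(a_0, a_1, …) = (3, 5, 3, 3, 2)

Repeated division by 7 gives the digits low-to-high: 6016 = 3 + 5·7^1 + 3·7^2 + 3·7^3 + 2·7^4. Digit sequence: (3, 5, 3, 3, 2).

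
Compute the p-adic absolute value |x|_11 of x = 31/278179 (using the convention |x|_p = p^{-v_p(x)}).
|31/278179|_11 = 14641

Step 1 — compute v_11(x) by factoring powers of 11 out of the numerator and denominator: v_11(31/278179) = -4. Step 2 — apply |x|_p = p^{-v_p(x)} = 11^{4} = 14641.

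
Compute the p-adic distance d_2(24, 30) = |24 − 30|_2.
d_2(24, 30) = 1/2

Step 1 — x − y = 24 − 30 = -6. Step 2 — v_2(-6) = 1 (factor: -6 = −(2^1 · 3); the sign does not affect v_p). Step 3 — |x − y|_2 = 2^{-1} = 1/2.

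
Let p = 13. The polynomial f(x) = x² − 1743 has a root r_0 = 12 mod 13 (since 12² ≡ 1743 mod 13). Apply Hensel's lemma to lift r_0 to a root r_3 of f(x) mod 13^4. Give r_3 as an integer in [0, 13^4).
r_3 = 12648 (mod 28561)

Hensel's recurrence: r_{i+1} = r_i − f(r_i)·(f′(r_i))^{-1} mod 13^{i+2}, with f′(x) = 2x. Iterate:
  r_0 = 12 (mod 13)
  r_1 = 142 (mod 169)
  r_2 = 1663 (mod 2197)
  r_3 = 12648 (mod 28561)
Final: r_3 = 12648, and one checks f(r_3) ≡ 0 mod 13^4.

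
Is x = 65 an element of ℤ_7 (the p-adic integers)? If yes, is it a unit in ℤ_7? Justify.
x ∈ ℤ_7^× (unit); v_7(x) = 0

ℤ_7 = {x ∈ ℚ_7 : v_7(x) ≥ 0} and ℤ_7^× = {x ∈ ℤ_7 : v_7(x) = 0}. Here v_7(65) = v_7(num) − v_7(den) = 0; compare against these criteria.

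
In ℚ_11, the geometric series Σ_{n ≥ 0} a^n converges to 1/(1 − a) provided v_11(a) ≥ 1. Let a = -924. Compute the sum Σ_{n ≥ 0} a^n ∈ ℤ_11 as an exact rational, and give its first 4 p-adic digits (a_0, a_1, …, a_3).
Σ a^n = 1/(1 − a) = 1/925;  first 4 digits = (1, 4, 8, 0)

v_11(a) = 1 ≥ 1, so the series converges in ℤ_11 to 1/(1 − a) = 1/(1 − (-924)) = 1/925. Expand this rational in ℤ_11: compute digits iteratively via d_i = x_i mod 11, x_{i+1} = (x_i − d_i)/11. The first 4 digits are (1, 4, 8, 0).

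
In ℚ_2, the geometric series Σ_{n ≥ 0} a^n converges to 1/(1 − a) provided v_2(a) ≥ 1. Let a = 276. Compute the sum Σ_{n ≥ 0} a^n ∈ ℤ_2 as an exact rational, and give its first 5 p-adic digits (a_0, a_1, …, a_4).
Σ a^n = 1/(1 − a) = -1/275;  first 5 digits = (1, 0, 1, 0, 0)

v_2(a) = 2 ≥ 1, so the series converges in ℤ_2 to 1/(1 − a) = 1/(1 − 276) = -1/275. Expand this rational in ℤ_2: compute digits iteratively via d_i = x_i mod 2, x_{i+1} = (x_i − d_i)/2. The first 5 digits are (1, 0, 1, 0, 0).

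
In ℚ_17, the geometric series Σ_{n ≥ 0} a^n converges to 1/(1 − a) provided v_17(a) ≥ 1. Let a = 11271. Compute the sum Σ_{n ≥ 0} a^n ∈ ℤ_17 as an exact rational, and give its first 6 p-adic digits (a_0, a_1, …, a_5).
Σ a^n = 1/(1 − a) = -1/11270;  first 6 digits = (1, 0, 5, 2, 8, 4)

v_17(a) = 2 ≥ 1, so the series converges in ℤ_17 to 1/(1 − a) = 1/(1 − 11271) = -1/11270. Expand this rational in ℤ_17: compute digits iteratively via d_i = x_i mod 17, x_{i+1} = (x_i − d_i)/17. The first 6 digits are (1, 0, 5, 2, 8, 4).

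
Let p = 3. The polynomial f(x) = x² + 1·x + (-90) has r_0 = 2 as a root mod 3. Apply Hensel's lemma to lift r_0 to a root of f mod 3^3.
r_2 = 17 (mod 27)

Hensel: r_{i+1} = r_i − f(r_i)·(f′(r_i))^{-1} mod 3^{i+2}, f′(x) = 2x + 1. Iterate:
  r_0 = 2 (mod 3)
  r_1 = 8 (mod 9)
  r_2 = 17 (mod 27)
Final: r = 17 satisfies f(r) ≡ 0 mod 3^3.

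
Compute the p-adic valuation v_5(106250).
v_5(106250) = 5

v_5(n) is the largest exponent k such that 5^k divides n. Factor out: 106250 = 5^5 · 34. (Sign doesn't affect v_p.) So v_5(106250) = 5.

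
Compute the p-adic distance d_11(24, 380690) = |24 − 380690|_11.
d_11(24, 380690) = 1/14641

Step 1 — x − y = 24 − 380690 = -380666. Step 2 — v_11(-380666) = 4 (factor: -380666 = −(11^4 · 26); the sign does not affect v_p). Step 3 — |x − y|_11 = 11^{-4} = 1/14641.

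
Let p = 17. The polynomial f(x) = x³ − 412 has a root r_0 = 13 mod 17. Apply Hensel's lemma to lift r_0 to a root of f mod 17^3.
r_2 = 2342 (mod 4913)

Hensel: r_{i+1} = r_i − f(r_i)/f′(r_i) mod 17^{i+2}, where f′(x) = 3x². Iterate:
  r_0 = 13 (mod 17)
  r_1 = 30 (mod 289)
  r_2 = 2342 (mod 4913)
Final: r = 2342 with f(r) ≡ 0 mod 17^3.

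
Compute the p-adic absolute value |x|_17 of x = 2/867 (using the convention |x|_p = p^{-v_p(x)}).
|2/867|_17 = 289

Step 1 — compute v_17(x) by factoring powers of 17 out of the numerator and denominator: v_17(2/867) = -2. Step 2 — apply |x|_p = p^{-v_p(x)} = 17^{2} = 289.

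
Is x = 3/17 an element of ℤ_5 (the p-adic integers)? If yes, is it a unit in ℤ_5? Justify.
x ∈ ℤ_5^× (unit); v_5(x) = 0

ℤ_5 = {x ∈ ℚ_5 : v_5(x) ≥ 0} and ℤ_5^× = {x ∈ ℤ_5 : v_5(x) = 0}. Here v_5(3/17) = v_5(num) − v_5(den) = 0; compare against these criteria.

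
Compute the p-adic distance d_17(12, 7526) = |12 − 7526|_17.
d_17(12, 7526) = 1/289

Step 1 — x − y = 12 − 7526 = -7514. Step 2 — v_17(-7514) = 2 (factor: -7514 = −(17^2 · 26); the sign does not affect v_p). Step 3 — |x − y|_17 = 17^{-2} = 1/289.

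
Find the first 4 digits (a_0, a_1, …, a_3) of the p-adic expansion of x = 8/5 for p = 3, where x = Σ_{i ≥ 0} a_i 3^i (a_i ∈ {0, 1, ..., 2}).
(a_0, …, a_3) = (1, 2, 0, 1)

v_3(8/5) = 0 (numerator and denominator both coprime to 3), so x ∈ ℤ_3^×. Compute digits iteratively via a_i = x_i mod 3, x_{i+1} = (x_i − a_i)/3, with x_0 = x:
  x_0 = 8/5;  a_0 = 1;  x_1 = (x_0 − 1)/3 = 1/5
  x_1 = 1/5;  a_1 = 2;  x_2 = (x_1 − 2)/3 = -3/5
  x_2 = -3/5;  a_2 = 0;  x_3 = (x_2 − 0)/3 = -1/5
  x_3 = -1/5;  a_3 = 1;  x_4 = (x_3 − 1)/3 = -2/5
Digits: (1, 2, 0, 1).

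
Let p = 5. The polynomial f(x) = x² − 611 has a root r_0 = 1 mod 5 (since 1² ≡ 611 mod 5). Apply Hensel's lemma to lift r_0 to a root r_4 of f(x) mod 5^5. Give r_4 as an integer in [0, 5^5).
r_4 = 2606 (mod 3125)

Hensel's recurrence: r_{i+1} = r_i − f(r_i)·(f′(r_i))^{-1} mod 5^{i+2}, with f′(x) = 2x. Iterate:
  r_0 = 1 (mod 5)
  r_1 = 6 (mod 25)
  r_2 = 106 (mod 125)
  r_3 = 106 (mod 625)
  r_4 = 2606 (mod 3125)
Final: r_4 = 2606, and one checks f(r_4) ≡ 0 mod 5^5.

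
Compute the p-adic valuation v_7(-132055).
v_7(-132055) = 4

v_7(n) is the largest exponent k such that 7^k divides n. Factor out: -132055 = -7^4 · 55. (Sign doesn't affect v_p.) So v_7(-132055) = 4.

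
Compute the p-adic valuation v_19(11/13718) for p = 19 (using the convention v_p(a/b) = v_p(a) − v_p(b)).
v_19(11/13718) = -3

Factor powers of 19 from the numerator and denominator of the reduced fraction: 11 = 19^0 · 11 and 13718 = 19^3 · 2. Apply v_p(a/b) = v_p(a) − v_p(b): v_19(11/13718) = 0 − 3 = -3.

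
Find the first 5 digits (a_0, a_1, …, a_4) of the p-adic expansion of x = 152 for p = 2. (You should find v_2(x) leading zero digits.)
(a_0, …, a_4) = (0, 0, 0, 1, 1)

v_2(152) = 3, so a_0 = ... = a_2 = 0. Factor out: x = 2^3 · u with u = 19 a unit in ℤ_2. Expand u iteratively via a_{v+i} = u_i mod 2, u_{i+1} = (u_i − a_{v+i})/2:
  u_0 = 19;  a_3 = 1;  u_1 = (u_0 − 1)/2 = 9
  u_1 = 9;  a_4 = 1;  u_2 = (u_1 − 1)/2 = 4
Digits: (0, 0, 0, 1, 1).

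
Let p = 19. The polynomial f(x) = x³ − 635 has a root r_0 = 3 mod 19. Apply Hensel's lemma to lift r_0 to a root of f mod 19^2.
r_1 = 79 (mod 361)

Hensel: r_{i+1} = r_i − f(r_i)/f′(r_i) mod 19^{i+2}, where f′(x) = 3x². Iterate:
  r_0 = 3 (mod 19)
  r_1 = 79 (mod 361)
Final: r = 79 with f(r) ≡ 0 mod 19^2.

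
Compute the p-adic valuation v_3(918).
v_3(918) = 3

v_3(n) is the largest exponent k such that 3^k divides n. Factor out: 918 = 3^3 · 34. (Sign doesn't affect v_p.) So v_3(918) = 3.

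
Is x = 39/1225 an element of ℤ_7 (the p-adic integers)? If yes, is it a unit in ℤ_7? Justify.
x ∉ ℤ_7 (v_7(x) = -2 < 0)

ℤ_7 = {x ∈ ℚ_7 : v_7(x) ≥ 0} and ℤ_7^× = {x ∈ ℤ_7 : v_7(x) = 0}. Here v_7(39/1225) = v_7(num) − v_7(den) = -2; compare against these criteria.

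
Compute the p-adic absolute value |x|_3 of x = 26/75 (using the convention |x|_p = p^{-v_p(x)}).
|26/75|_3 = 3

Step 1 — compute v_3(x) by factoring powers of 3 out of the numerator and denominator: v_3(26/75) = -1. Step 2 — apply |x|_p = p^{-v_p(x)} = 3^{1} = 3.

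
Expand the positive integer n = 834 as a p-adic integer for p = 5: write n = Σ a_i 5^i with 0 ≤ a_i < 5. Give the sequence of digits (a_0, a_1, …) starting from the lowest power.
(a_0, a_1, …) = (4, 1, 3, 1, 1)

Repeated division by 5 gives the digits low-to-high: 834 = 4 + 1·5^1 + 3·5^2 + 1·5^3 + 1·5^4. Digit sequence: (4, 1, 3, 1, 1).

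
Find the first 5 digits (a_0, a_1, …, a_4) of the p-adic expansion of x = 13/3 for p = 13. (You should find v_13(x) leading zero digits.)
(a_0, …, a_4) = (0, 9, 8, 8, 8)

v_13(13/3) = 1, so a_0 = ... = a_0 = 0. Factor out: x = 13^1 · u with u = 1/3 a unit in ℤ_13. Expand u iteratively via a_{v+i} = u_i mod 13, u_{i+1} = (u_i − a_{v+i})/13:
  u_0 = 1/3;  a_1 = 9;  u_1 = (u_0 − 9)/13 = -2/3
  u_1 = -2/3;  a_2 = 8;  u_2 = (u_1 − 8)/13 = -2/3
  u_2 = -2/3;  a_3 = 8;  u_3 = (u_2 − 8)/13 = -2/3
  u_3 = -2/3;  a_4 = 8;  u_4 = (u_3 − 8)/13 = -2/3
Digits: (0, 9, 8, 8, 8).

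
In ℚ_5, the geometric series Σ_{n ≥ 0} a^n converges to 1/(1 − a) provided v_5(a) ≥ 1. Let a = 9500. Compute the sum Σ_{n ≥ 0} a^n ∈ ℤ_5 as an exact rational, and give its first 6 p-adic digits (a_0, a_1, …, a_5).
Σ a^n = 1/(1 − a) = -1/9499;  first 6 digits = (1, 0, 0, 1, 0, 3)

v_5(a) = 3 ≥ 1, so the series converges in ℤ_5 to 1/(1 − a) = 1/(1 − 9500) = -1/9499. Expand this rational in ℤ_5: compute digits iteratively via d_i = x_i mod 5, x_{i+1} = (x_i − d_i)/5. The first 6 digits are (1, 0, 0, 1, 0, 3).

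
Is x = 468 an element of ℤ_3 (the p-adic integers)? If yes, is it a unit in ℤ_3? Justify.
x ∈ ℤ_3 but not a unit; v_3(x) = 2 > 0

ℤ_3 = {x ∈ ℚ_3 : v_3(x) ≥ 0} and ℤ_3^× = {x ∈ ℤ_3 : v_3(x) = 0}. Here v_3(468) = v_3(num) − v_3(den) = 2; compare against these criteria.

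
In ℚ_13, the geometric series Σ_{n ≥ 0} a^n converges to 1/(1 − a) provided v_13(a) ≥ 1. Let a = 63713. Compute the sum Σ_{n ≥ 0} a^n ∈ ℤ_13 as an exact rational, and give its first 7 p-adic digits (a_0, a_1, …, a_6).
Σ a^n = 1/(1 − a) = -1/63712;  first 7 digits = (1, 0, 0, 3, 2, 0, 9)

v_13(a) = 3 ≥ 1, so the series converges in ℤ_13 to 1/(1 − a) = 1/(1 − 63713) = -1/63712. Expand this rational in ℤ_13: compute digits iteratively via d_i = x_i mod 13, x_{i+1} = (x_i − d_i)/13. The first 7 digits are (1, 0, 0, 3, 2, 0, 9).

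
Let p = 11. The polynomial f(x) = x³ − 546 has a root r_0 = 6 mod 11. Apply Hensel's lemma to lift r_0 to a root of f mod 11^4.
r_3 = 13514 (mod 14641)

Hensel: r_{i+1} = r_i − f(r_i)/f′(r_i) mod 11^{i+2}, where f′(x) = 3x². Iterate:
  r_0 = 6 (mod 11)
  r_1 = 83 (mod 121)
  r_2 = 204 (mod 1331)
  r_3 = 13514 (mod 14641)
Final: r = 13514 with f(r) ≡ 0 mod 11^4.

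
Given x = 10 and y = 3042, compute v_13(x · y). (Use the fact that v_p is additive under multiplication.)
v_13(30420) = 2

v_p(x) = 0 (factor: 10 = 13^0 · 10); v_p(y) = 2 (factor: 3042 = 13^2 · 18). Additivity: v_p(xy) = v_p(x) + v_p(y) = 0 + 2 = 2. (Direct check: xy = 30420 = 13^2 · (180).)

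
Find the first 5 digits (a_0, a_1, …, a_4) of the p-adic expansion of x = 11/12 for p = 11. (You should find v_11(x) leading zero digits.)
(a_0, …, a_4) = (0, 1, 10, 0, 10)

v_11(11/12) = 1, so a_0 = ... = a_0 = 0. Factor out: x = 11^1 · u with u = 1/12 a unit in ℤ_11. Expand u iteratively via a_{v+i} = u_i mod 11, u_{i+1} = (u_i − a_{v+i})/11:
  u_0 = 1/12;  a_1 = 1;  u_1 = (u_0 − 1)/11 = -1/12
  u_1 = -1/12;  a_2 = 10;  u_2 = (u_1 − 10)/11 = -11/12
  u_2 = -11/12;  a_3 = 0;  u_3 = (u_2 − 0)/11 = -1/12
  u_3 = -1/12;  a_4 = 10;  u_4 = (u_3 − 10)/11 = -11/12
Digits: (0, 1, 10, 0, 10).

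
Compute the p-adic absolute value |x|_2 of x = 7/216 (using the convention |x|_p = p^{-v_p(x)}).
|7/216|_2 = 8

Step 1 — compute v_2(x) by factoring powers of 2 out of the numerator and denominator: v_2(7/216) = -3. Step 2 — apply |x|_p = p^{-v_p(x)} = 2^{3} = 8.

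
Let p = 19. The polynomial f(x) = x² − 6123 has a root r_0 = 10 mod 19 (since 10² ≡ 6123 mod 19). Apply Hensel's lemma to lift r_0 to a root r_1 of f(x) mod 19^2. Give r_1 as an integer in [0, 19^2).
r_1 = 257 (mod 361)

Hensel's recurrence: r_{i+1} = r_i − f(r_i)·(f′(r_i))^{-1} mod 19^{i+2}, with f′(x) = 2x. Iterate:
  r_0 = 10 (mod 19)
  r_1 = 257 (mod 361)
Final: r_1 = 257, and one checks f(r_1) ≡ 0 mod 19^2.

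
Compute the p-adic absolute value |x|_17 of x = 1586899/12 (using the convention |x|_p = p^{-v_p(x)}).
|1586899/12|_17 = 1/83521

Step 1 — compute v_17(x) by factoring powers of 17 out of the numerator and denominator: v_17(1586899/12) = 4. Step 2 — apply |x|_p = p^{-v_p(x)} = 17^{-4} = 1/83521.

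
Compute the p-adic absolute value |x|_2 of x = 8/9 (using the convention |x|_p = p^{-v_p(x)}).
|8/9|_2 = 1/8

Step 1 — compute v_2(x) by factoring powers of 2 out of the numerator and denominator: v_2(8/9) = 3. Step 2 — apply |x|_p = p^{-v_p(x)} = 2^{-3} = 1/8.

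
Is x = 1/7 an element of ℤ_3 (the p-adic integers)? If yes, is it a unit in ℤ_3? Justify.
x ∈ ℤ_3^× (unit); v_3(x) = 0

ℤ_3 = {x ∈ ℚ_3 : v_3(x) ≥ 0} and ℤ_3^× = {x ∈ ℤ_3 : v_3(x) = 0}. Here v_3(1/7) = v_3(num) − v_3(den) = 0; compare against these criteria.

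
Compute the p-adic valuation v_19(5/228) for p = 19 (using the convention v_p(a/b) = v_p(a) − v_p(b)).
v_19(5/228) = -1

Factor powers of 19 from the numerator and denominator of the reduced fraction: 5 = 19^0 · 5 and 228 = 19^1 · 12. Apply v_p(a/b) = v_p(a) − v_p(b): v_19(5/228) = 0 − 1 = -1.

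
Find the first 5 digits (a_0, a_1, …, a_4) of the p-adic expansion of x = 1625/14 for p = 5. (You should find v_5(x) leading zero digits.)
(a_0, …, a_4) = (0, 0, 0, 2, 3)

v_5(1625/14) = 3, so a_0 = ... = a_2 = 0. Factor out: x = 5^3 · u with u = 13/14 a unit in ℤ_5. Expand u iteratively via a_{v+i} = u_i mod 5, u_{i+1} = (u_i − a_{v+i})/5:
  u_0 = 13/14;  a_3 = 2;  u_1 = (u_0 − 2)/5 = -3/14
  u_1 = -3/14;  a_4 = 3;  u_2 = (u_1 − 3)/5 = -9/14
Digits: (0, 0, 0, 2, 3).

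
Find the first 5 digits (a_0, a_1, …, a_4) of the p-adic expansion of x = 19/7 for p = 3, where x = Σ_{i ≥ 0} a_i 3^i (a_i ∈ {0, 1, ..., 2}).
(a_0, …, a_4) = (1, 1, 2, 1, 2)

v_3(19/7) = 0 (numerator and denominator both coprime to 3), so x ∈ ℤ_3^×. Compute digits iteratively via a_i = x_i mod 3, x_{i+1} = (x_i − a_i)/3, with x_0 = x:
  x_0 = 19/7;  a_0 = 1;  x_1 = (x_0 − 1)/3 = 4/7
  x_1 = 4/7;  a_1 = 1;  x_2 = (x_1 − 1)/3 = -1/7
  x_2 = -1/7;  a_2 = 2;  x_3 = (x_2 − 2)/3 = -5/7
  x_3 = -5/7;  a_3 = 1;  x_4 = (x_3 − 1)/3 = -4/7
  x_4 = -4/7;  a_4 = 2;  x_5 = (x_4 − 2)/3 = -6/7
Digits: (1, 1, 2, 1, 2).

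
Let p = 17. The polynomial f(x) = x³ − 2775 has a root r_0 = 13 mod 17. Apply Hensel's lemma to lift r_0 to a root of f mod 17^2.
r_1 = 13 (mod 289)

Hensel: r_{i+1} = r_i − f(r_i)/f′(r_i) mod 17^{i+2}, where f′(x) = 3x². Iterate:
  r_0 = 13 (mod 17)
  r_1 = 13 (mod 289)
Final: r = 13 with f(r) ≡ 0 mod 17^2.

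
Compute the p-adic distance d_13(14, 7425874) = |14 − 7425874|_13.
d_13(14, 7425874) = 1/371293

Step 1 — x − y = 14 − 7425874 = -7425860. Step 2 — v_13(-7425860) = 5 (factor: -7425860 = −(13^5 · 20); the sign does not affect v_p). Step 3 — |x − y|_13 = 13^{-5} = 1/371293.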